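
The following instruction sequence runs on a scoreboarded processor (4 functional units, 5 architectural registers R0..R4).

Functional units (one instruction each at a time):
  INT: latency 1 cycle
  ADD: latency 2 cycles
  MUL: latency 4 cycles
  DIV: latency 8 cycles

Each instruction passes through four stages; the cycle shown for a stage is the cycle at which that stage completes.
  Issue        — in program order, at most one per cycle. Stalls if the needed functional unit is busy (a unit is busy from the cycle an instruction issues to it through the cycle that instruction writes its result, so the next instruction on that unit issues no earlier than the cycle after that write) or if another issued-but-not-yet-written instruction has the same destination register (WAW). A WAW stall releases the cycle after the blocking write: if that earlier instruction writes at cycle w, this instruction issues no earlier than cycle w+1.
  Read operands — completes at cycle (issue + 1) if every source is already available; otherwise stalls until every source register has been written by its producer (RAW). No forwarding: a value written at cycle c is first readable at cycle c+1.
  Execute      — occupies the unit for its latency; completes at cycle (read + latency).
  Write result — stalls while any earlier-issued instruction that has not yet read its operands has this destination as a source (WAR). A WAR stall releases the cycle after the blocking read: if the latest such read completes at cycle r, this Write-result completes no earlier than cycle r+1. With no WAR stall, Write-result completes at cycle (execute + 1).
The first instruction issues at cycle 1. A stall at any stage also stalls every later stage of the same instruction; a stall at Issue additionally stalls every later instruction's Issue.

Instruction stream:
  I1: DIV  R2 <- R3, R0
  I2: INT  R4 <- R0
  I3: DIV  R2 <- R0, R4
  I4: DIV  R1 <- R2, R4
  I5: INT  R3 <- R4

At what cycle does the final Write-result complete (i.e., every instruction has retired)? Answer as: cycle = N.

cycle = 33

1) issue 1, read 2, done 10, write 11
2) issue 2, read 3, done 4, write 5
3) issue 12, read 13, done 21, write 22  <struct: DIV busy until I1 writes@11>
4) issue 23, read 24, done 32, write 33  <struct: DIV busy until I3 writes@22>
5) issue 24, read 25, done 26, write 27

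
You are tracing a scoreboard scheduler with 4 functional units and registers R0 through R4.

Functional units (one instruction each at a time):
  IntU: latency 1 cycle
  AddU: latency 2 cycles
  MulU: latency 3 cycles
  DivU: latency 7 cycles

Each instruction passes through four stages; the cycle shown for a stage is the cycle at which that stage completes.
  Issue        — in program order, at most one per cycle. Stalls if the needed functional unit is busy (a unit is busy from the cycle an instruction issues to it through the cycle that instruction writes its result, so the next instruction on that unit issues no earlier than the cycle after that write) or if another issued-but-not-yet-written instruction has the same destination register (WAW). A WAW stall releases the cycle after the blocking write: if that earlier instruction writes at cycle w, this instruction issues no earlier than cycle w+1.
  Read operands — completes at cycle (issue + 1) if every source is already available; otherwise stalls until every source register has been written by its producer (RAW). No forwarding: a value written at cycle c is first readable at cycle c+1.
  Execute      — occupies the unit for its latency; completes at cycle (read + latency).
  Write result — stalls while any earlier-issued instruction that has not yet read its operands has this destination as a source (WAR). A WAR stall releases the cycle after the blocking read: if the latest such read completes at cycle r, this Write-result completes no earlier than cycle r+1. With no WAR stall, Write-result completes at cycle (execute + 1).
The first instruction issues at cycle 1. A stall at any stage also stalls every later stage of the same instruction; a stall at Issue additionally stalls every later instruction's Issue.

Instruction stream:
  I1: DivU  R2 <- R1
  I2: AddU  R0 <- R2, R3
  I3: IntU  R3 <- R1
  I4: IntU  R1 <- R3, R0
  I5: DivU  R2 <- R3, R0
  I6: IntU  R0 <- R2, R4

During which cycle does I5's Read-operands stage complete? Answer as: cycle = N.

cycle = 15

cycle 1: I1 dispatched to DivU
cycle 2: I1 operands ready, I2 dispatched to AddU
cycle 3: I3 dispatched to IntU
cycle 4: I3 operands ready
cycle 5: I3 complete
cycle 9: I1 complete
cycle 10: R2←I1
cycle 11: I2 operands ready
cycle 12: R3←I3
cycle 13: I2 complete, I4 dispatched to IntU
cycle 14: R0←I2, I5 dispatched to DivU
cycle 15: I4 operands ready, I5 operands ready
cycle 16: I4 complete
cycle 17: R1←I4
cycle 18: I6 dispatched to IntU
cycle 22: I5 complete
cycle 23: R2←I5
cycle 24: I6 operands ready
cycle 25: I6 complete
cycle 26: R0←I6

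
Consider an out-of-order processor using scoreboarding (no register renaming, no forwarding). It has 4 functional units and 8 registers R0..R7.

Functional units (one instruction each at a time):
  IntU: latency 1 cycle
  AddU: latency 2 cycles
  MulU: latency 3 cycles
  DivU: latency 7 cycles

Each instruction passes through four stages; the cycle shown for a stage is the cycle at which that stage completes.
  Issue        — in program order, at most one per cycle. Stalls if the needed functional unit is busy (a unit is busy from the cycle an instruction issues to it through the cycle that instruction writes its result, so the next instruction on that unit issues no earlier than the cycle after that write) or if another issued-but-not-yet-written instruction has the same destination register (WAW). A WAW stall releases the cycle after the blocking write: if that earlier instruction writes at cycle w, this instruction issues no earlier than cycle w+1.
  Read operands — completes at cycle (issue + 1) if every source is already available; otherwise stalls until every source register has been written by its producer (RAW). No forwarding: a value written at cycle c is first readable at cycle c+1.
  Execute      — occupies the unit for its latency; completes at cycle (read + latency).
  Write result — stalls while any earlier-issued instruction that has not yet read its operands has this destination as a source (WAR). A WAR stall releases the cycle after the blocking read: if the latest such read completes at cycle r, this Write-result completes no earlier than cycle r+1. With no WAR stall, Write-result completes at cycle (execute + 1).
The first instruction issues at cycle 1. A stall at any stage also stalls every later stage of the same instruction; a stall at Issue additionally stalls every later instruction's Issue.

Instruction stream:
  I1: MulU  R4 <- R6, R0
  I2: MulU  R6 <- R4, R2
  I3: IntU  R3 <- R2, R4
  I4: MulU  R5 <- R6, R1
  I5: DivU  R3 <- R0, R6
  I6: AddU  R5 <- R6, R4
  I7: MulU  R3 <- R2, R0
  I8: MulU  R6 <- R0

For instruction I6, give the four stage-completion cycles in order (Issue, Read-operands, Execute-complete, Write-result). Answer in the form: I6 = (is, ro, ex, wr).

I1 -> (1, 2, 5, 6)
I2 -> (7, 8, 11, 12)  // struct: MulU busy until I1 writes@6
I3 -> (8, 9, 10, 11)
I4 -> (13, 14, 17, 18)  // struct: MulU busy until I2 writes@12
I5 -> (14, 15, 22, 23)
I6 -> (19, 20, 22, 23)  // WAW R5: wait I4 write@18
I7 -> (24, 25, 28, 29)  // WAW R3: wait I5 write@23
I8 -> (30, 31, 34, 35)  // struct: MulU busy until I7 writes@29

I6 = (19, 20, 22, 23)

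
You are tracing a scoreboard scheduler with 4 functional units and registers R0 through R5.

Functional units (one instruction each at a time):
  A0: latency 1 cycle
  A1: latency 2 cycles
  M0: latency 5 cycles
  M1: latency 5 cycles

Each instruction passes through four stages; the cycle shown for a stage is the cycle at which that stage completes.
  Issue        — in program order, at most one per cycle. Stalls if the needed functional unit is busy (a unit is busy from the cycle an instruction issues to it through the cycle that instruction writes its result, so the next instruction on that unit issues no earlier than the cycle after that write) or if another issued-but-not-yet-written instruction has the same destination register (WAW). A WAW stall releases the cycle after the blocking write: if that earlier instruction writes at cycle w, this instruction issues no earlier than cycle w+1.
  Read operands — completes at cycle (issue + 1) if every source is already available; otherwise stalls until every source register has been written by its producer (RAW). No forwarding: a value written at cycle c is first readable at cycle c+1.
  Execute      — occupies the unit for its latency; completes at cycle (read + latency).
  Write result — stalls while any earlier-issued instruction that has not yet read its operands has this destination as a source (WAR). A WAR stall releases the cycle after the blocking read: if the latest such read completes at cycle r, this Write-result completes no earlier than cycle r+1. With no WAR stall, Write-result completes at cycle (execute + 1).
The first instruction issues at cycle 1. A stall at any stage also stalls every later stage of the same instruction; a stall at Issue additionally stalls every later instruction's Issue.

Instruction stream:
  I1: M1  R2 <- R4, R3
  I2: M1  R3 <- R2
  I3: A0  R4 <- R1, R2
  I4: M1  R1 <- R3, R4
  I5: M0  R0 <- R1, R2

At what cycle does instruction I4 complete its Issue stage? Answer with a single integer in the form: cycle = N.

c1: I1 dispatched to M1
c2: I1 operands ready
c7: I1 complete
c8: R2←I1
c9: I2 dispatched to M1
c10: I2 operands ready, I3 dispatched to A0
c11: I3 operands ready
c12: I3 complete
c13: R4←I3
c15: I2 complete
c16: R3←I2
c17: I4 dispatched to M1
c18: I4 operands ready, I5 dispatched to M0
c23: I4 complete
c24: R1←I4
c25: I5 operands ready
c30: I5 complete
c31: R0←I5

cycle = 17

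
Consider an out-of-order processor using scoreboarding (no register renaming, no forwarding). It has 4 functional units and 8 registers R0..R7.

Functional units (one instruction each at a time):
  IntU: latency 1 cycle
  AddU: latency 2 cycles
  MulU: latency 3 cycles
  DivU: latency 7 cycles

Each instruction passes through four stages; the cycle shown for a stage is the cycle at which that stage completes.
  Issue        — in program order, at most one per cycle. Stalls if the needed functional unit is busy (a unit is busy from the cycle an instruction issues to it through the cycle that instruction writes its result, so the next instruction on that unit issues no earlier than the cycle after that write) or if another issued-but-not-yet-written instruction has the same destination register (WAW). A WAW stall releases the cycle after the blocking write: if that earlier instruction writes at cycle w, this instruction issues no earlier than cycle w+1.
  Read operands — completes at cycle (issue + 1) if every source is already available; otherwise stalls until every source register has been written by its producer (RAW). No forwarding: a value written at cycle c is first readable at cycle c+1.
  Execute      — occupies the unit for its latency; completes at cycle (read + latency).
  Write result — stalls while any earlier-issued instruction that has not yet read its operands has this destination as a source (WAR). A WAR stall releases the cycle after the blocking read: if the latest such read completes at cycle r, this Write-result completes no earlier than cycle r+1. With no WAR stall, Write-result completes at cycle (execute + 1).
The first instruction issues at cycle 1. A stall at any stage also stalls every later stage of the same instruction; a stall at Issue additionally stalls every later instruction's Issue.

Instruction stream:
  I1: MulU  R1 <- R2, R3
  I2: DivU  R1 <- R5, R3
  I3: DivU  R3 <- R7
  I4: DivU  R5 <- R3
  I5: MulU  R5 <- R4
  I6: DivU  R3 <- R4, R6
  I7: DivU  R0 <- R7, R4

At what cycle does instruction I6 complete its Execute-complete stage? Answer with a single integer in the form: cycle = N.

1) issue 1, read 2, done 5, write 6
2) issue 7, read 8, done 15, write 16  <WAW R1: wait I1 write@6>
3) issue 17, read 18, done 25, write 26  <struct: DivU busy until I2 writes@16>
4) issue 27, read 28, done 35, write 36  <struct: DivU busy until I3 writes@26>
5) issue 37, read 38, done 41, write 42  <WAW R5: wait I4 write@36>
6) issue 38, read 39, done 46, write 47
7) issue 48, read 49, done 56, write 57  <struct: DivU busy until I6 writes@47>

cycle = 46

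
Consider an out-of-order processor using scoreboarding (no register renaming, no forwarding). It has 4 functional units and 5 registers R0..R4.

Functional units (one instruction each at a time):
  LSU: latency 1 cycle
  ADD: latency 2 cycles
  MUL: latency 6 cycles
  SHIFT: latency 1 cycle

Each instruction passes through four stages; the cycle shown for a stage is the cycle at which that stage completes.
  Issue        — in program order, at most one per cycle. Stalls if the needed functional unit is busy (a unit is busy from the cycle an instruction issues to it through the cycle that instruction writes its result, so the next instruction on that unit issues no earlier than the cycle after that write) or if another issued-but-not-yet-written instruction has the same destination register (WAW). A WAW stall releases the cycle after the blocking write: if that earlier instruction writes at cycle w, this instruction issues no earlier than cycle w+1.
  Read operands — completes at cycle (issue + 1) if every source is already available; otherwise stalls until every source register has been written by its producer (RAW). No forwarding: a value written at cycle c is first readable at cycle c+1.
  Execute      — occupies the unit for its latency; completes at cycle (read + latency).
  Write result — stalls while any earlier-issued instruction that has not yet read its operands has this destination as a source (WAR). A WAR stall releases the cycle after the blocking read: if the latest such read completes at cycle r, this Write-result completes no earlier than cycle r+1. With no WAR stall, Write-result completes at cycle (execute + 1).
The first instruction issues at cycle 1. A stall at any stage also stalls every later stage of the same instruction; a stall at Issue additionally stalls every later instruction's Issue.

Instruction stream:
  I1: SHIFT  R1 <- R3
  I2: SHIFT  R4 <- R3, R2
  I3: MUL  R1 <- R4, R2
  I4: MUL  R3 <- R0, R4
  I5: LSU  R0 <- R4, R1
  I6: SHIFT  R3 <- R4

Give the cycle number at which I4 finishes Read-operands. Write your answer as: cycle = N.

cycle = 18

I1  is:1  ro:2  ex:3  wr:4
I2  is:5  ro:6  ex:7  wr:8  — struct: SHIFT busy until I1 writes@4
I3  is:6  ro:9  ex:15  wr:16  — RAW R4: wait I2 write@8
I4  is:17  ro:18  ex:24  wr:25  — struct: MUL busy until I3 writes@16
I5  is:18  ro:19  ex:20  wr:21
I6  is:26  ro:27  ex:28  wr:29  — WAW R3: wait I4 write@25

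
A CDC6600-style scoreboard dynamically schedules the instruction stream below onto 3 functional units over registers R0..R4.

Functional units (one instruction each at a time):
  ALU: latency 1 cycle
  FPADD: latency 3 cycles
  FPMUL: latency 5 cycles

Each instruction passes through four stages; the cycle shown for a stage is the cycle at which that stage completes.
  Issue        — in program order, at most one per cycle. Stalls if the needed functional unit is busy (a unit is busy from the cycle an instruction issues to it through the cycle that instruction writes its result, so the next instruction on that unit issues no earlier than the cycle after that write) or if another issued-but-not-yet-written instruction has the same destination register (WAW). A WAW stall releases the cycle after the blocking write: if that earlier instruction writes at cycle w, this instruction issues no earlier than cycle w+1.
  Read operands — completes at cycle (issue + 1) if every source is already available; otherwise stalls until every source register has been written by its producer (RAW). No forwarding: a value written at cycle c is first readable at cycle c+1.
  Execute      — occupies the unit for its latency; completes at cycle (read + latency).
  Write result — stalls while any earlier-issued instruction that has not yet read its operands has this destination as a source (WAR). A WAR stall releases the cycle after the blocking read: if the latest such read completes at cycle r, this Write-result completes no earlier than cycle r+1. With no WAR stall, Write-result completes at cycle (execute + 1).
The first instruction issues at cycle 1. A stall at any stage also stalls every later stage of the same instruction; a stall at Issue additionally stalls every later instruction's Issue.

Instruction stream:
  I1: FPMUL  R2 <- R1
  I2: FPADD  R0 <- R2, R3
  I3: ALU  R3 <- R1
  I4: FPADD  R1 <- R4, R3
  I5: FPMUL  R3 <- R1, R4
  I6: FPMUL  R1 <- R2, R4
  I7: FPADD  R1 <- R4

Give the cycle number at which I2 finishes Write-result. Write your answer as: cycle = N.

cycle = 13

c1: I1→FPMUL
c2: I1 RO; I2→FPADD
c3: I3→ALU
c4: I3 RO
c5: I3 EX
c7: I1 EX
c8: I1 WR R2
c9: I2 RO
c10: I3 WR R3
c12: I2 EX
c13: I2 WR R0
c14: I4→FPADD
c15: I4 RO; I5→FPMUL
c18: I4 EX
c19: I4 WR R1
c20: I5 RO
c25: I5 EX
c26: I5 WR R3
c27: I6→FPMUL
c28: I6 RO
c33: I6 EX
c34: I6 WR R1
c35: I7→FPADD
c36: I7 RO
c39: I7 EX
c40: I7 WR R1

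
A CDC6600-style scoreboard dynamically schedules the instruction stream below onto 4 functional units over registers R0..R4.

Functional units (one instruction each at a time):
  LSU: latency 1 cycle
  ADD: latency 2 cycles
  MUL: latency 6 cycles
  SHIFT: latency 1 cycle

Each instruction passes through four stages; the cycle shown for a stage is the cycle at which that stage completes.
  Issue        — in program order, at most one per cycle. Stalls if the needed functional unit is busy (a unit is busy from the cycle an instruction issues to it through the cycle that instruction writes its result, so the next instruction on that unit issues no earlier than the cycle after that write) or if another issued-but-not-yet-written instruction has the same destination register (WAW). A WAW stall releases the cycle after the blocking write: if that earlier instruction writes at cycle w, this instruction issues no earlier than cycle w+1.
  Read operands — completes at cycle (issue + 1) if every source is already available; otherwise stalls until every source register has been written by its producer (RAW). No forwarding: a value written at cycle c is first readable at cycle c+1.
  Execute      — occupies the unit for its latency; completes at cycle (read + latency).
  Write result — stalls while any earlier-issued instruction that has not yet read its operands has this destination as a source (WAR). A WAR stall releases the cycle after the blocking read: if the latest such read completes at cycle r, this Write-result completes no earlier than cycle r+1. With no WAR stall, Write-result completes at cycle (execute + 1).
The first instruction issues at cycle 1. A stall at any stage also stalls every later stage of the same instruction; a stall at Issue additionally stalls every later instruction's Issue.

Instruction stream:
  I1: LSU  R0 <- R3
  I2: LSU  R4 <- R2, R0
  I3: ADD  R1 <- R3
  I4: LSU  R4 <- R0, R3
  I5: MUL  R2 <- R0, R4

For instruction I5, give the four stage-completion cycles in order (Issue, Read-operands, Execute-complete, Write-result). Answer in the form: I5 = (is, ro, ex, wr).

I5 = (10, 13, 19, 20)

  I1 | 1 | 2 | 3 | 4
  I2 | 5 | 6 | 7 | 8   struct: LSU busy until I1 writes@4
  I3 | 6 | 7 | 9 | 10
  I4 | 9 | 10 | 11 | 12   struct: LSU busy until I2 writes@8
  I5 | 10 | 13 | 19 | 20   RAW R4: wait I4 write@12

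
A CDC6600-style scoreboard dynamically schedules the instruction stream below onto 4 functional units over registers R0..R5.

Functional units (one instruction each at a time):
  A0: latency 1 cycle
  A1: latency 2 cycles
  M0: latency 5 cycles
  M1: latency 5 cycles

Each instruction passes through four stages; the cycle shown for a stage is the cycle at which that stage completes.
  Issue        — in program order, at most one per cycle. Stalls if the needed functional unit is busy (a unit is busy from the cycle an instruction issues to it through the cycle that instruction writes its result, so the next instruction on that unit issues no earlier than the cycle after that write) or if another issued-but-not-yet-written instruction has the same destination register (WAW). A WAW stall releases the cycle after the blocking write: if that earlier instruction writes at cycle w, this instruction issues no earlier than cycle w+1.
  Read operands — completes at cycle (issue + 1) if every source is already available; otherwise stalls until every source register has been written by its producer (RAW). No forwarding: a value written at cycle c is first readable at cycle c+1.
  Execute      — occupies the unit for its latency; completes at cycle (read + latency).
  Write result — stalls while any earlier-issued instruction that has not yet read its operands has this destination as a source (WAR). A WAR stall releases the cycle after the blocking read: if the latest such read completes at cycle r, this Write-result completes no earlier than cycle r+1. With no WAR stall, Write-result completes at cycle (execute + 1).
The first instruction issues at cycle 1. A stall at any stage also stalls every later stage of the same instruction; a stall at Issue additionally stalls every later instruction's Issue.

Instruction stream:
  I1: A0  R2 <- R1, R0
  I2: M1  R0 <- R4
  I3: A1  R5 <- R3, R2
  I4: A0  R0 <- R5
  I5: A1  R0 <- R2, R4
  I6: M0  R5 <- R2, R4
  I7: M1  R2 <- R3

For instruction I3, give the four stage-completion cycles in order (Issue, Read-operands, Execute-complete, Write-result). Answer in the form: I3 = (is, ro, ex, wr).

I3 = (3, 5, 7, 8)

[1] I1→A0
[2] I1 RO · I2→M1
[3] I1 EX · I2 RO · I3→A1
[4] I1 WR R2
[5] I3 RO
[7] I3 EX
[8] I2 EX · I3 WR R5
[9] I2 WR R0
[10] I4→A0
[11] I4 RO
[12] I4 EX
[13] I4 WR R0
[14] I5→A1
[15] I5 RO · I6→M0
[16] I6 RO · I7→M1
[17] I5 EX · I7 RO
[18] I5 WR R0
[21] I6 EX
[22] I6 WR R5 · I7 EX
[23] I7 WR R2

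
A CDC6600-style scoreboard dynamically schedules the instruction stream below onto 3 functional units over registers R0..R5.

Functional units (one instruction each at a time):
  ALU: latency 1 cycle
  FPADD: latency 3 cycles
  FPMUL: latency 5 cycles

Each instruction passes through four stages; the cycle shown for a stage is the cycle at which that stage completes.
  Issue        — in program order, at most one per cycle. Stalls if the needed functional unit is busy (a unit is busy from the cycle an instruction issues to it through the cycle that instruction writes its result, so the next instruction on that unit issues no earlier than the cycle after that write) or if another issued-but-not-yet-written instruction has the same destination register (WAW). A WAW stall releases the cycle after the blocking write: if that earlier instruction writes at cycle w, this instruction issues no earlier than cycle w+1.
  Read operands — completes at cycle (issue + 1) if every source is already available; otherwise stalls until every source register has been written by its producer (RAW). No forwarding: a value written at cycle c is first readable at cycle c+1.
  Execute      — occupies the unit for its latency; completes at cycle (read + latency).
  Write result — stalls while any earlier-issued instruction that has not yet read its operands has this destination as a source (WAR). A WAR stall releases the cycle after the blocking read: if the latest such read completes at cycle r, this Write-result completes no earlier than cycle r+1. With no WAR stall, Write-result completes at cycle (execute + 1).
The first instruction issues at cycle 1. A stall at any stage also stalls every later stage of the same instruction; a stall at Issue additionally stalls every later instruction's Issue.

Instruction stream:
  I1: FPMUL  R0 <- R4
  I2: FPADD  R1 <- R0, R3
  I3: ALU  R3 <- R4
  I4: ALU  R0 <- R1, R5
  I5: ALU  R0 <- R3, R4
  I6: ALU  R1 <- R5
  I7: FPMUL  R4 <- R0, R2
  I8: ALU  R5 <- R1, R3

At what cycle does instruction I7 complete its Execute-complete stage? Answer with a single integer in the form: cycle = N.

cycle = 28

cycle 1: issue I1 (FPMUL)
cycle 2: I1 read-ops, issue I2 (FPADD)
cycle 3: issue I3 (ALU)
cycle 4: I3 read-ops
cycle 5: I3 finished on ALU
cycle 7: I1 finished on FPMUL
cycle 8: I1→R0
cycle 9: I2 read-ops
cycle 10: I3→R3
cycle 11: issue I4 (ALU)
cycle 12: I2 finished on FPADD
cycle 13: I2→R1
cycle 14: I4 read-ops
cycle 15: I4 finished on ALU
cycle 16: I4→R0
cycle 17: issue I5 (ALU)
cycle 18: I5 read-ops
cycle 19: I5 finished on ALU
cycle 20: I5→R0
cycle 21: issue I6 (ALU)
cycle 22: I6 read-ops, issue I7 (FPMUL)
cycle 23: I6 finished on ALU, I7 read-ops
cycle 24: I6→R1
cycle 25: issue I8 (ALU)
cycle 26: I8 read-ops
cycle 27: I8 finished on ALU
cycle 28: I7 finished on FPMUL, I8→R5
cycle 29: I7→R4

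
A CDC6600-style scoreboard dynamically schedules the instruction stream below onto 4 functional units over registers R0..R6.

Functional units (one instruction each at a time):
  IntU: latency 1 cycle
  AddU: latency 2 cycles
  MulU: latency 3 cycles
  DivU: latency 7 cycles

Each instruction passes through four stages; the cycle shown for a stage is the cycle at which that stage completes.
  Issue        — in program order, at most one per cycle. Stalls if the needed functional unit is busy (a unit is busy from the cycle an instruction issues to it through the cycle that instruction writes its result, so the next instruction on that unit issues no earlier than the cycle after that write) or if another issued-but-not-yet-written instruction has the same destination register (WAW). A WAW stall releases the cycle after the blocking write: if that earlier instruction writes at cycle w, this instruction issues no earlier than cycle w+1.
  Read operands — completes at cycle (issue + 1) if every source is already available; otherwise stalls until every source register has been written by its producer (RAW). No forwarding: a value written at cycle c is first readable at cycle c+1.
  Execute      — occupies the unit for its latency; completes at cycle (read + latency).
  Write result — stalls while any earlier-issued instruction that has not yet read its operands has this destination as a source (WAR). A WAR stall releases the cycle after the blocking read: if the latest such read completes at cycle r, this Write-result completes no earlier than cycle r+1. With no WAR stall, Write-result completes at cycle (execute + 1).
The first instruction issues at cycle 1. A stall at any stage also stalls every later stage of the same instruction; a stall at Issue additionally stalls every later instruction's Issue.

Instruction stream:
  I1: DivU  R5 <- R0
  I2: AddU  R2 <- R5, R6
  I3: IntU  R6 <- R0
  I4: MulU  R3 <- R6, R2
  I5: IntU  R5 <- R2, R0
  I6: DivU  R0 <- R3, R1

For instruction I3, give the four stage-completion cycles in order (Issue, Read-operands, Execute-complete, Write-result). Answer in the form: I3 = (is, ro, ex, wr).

[1] I1 issues→DivU
[2] I1 reads | I2 issues→AddU
[3] I3 issues→IntU
[4] I3 reads | I4 issues→MulU
[5] I3 exec-done
[9] I1 exec-done
[10] I1 writes R5
[11] I2 reads
[12] I3 writes R6
[13] I2 exec-done | I5 issues→IntU
[14] I2 writes R2 | I6 issues→DivU
[15] I4 reads | I5 reads
[16] I5 exec-done
[17] I5 writes R5
[18] I4 exec-done
[19] I4 writes R3
[20] I6 reads
[27] I6 exec-done
[28] I6 writes R0

I3 = (3, 4, 5, 12)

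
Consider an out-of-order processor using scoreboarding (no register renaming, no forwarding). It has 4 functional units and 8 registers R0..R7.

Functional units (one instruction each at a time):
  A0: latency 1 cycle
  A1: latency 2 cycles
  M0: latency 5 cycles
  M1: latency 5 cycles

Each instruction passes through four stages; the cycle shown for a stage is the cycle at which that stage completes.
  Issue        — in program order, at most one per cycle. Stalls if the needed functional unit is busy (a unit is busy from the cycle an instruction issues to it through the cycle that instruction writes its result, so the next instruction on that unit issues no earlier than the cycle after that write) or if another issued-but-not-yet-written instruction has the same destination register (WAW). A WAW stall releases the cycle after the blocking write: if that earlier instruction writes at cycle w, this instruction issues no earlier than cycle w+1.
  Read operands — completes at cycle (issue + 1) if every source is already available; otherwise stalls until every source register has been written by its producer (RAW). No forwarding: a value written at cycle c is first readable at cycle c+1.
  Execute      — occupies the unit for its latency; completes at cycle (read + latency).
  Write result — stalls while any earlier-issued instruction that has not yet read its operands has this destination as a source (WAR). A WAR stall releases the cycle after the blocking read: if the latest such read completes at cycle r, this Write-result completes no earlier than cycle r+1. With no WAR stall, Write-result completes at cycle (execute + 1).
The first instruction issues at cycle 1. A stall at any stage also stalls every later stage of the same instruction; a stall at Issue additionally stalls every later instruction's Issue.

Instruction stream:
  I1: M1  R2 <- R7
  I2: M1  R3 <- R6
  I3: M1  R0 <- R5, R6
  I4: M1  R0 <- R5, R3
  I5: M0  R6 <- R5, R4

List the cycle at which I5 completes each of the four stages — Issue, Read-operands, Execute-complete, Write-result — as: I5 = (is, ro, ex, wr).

I5 = (26, 27, 32, 33)

I1  is:1  ro:2  ex:7  wr:8
I2  is:9  ro:10  ex:15  wr:16  — struct: M1 busy until I1 writes@8
I3  is:17  ro:18  ex:23  wr:24  — struct: M1 busy until I2 writes@16
I4  is:25  ro:26  ex:31  wr:32  — struct: M1 busy until I3 writes@24
I5  is:26  ro:27  ex:32  wr:33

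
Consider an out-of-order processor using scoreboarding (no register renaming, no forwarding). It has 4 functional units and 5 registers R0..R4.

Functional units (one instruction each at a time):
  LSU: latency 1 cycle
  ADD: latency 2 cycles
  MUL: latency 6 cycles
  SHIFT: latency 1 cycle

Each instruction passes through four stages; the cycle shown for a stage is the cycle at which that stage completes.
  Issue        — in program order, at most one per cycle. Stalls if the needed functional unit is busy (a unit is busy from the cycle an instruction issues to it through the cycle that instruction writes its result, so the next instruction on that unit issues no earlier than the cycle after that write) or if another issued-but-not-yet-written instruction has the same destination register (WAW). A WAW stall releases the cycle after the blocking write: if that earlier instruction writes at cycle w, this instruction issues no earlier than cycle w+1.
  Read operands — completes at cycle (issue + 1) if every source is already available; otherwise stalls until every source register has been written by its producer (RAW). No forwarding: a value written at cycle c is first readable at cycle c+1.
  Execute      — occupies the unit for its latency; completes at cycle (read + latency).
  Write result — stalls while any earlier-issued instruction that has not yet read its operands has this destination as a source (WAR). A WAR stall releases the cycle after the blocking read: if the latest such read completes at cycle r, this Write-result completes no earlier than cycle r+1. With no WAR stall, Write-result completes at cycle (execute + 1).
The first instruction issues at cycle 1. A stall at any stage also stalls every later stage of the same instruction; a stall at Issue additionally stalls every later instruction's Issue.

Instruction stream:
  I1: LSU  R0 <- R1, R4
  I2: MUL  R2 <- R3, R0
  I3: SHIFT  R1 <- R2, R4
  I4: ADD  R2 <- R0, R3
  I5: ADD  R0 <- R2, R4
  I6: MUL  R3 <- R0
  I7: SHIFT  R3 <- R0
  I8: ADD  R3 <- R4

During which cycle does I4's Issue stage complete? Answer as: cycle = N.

cycle = 13

[I1] 1/2/3/4
[I2] 2/5/11/12  (RAW R0: wait I1 write@4)
[I3] 3/13/14/15  (RAW R2: wait I2 write@12)
[I4] 13/14/16/17  (WAW R2: wait I2 write@12)
[I5] 18/19/21/22  (struct: ADD busy until I4 writes@17)
[I6] 19/23/29/30  (RAW R0: wait I5 write@22)
[I7] 31/32/33/34  (WAW R3: wait I6 write@30)
[I8] 35/36/38/39  (WAW R3: wait I7 write@34)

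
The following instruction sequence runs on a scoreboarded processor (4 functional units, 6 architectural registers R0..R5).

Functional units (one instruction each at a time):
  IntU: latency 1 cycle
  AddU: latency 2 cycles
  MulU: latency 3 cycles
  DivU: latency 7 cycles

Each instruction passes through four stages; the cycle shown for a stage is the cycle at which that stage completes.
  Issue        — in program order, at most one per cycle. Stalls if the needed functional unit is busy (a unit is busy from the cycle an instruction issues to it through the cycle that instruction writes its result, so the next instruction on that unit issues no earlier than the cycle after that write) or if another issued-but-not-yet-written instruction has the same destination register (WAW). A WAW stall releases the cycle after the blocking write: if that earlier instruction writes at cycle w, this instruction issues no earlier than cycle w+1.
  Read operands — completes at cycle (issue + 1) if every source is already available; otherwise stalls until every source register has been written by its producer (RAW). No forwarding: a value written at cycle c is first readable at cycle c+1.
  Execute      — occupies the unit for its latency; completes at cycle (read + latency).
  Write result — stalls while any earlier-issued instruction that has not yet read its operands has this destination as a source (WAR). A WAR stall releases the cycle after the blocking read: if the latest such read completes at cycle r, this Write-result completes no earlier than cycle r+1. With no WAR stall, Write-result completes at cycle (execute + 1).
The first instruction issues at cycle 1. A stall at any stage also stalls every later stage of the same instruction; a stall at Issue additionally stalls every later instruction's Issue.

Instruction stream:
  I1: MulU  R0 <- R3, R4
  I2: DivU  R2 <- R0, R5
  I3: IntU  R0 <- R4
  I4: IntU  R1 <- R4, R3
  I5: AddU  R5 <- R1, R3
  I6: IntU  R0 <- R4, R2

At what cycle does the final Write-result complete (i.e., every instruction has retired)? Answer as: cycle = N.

cycle = 18

t=1  I1 issues→MulU
t=2  I1 reads, I2 issues→DivU
t=5  I1 exec-done
t=6  I1 writes R0
t=7  I2 reads, I3 issues→IntU
t=8  I3 reads
t=9  I3 exec-done
t=10  I3 writes R0
t=11  I4 issues→IntU
t=12  I4 reads, I5 issues→AddU
t=13  I4 exec-done
t=14  I2 exec-done, I4 writes R1
t=15  I2 writes R2, I5 reads, I6 issues→IntU
t=16  I6 reads
t=17  I5 exec-done, I6 exec-done
t=18  I5 writes R5, I6 writes R0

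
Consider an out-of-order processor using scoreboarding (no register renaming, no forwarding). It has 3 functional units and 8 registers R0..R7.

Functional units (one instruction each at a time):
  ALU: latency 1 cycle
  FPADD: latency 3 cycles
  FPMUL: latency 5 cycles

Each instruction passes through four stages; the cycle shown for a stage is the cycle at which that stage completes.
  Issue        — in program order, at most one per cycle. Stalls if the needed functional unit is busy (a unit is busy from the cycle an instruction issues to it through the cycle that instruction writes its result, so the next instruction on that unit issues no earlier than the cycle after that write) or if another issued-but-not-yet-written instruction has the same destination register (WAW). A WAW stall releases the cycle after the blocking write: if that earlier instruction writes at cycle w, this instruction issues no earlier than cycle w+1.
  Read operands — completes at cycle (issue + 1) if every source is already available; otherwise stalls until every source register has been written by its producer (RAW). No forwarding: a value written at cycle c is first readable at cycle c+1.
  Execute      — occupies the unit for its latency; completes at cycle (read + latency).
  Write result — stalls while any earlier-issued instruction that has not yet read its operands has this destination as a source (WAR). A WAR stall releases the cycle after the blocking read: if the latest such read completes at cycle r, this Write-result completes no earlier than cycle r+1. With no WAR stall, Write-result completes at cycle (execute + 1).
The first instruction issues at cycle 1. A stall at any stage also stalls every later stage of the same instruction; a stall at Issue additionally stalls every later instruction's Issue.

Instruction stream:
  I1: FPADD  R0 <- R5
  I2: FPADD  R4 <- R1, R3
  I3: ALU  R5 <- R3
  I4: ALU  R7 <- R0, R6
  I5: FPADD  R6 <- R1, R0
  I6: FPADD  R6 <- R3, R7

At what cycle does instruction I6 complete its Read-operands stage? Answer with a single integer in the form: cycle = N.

cycle = 20

[1] issue I1 (FPADD)
[2] I1 read-ops
[5] I1 finished on FPADD
[6] I1→R0
[7] issue I2 (FPADD)
[8] I2 read-ops; issue I3 (ALU)
[9] I3 read-ops
[10] I3 finished on ALU
[11] I2 finished on FPADD; I3→R5
[12] I2→R4; issue I4 (ALU)
[13] I4 read-ops; issue I5 (FPADD)
[14] I4 finished on ALU; I5 read-ops
[15] I4→R7
[17] I5 finished on FPADD
[18] I5→R6
[19] issue I6 (FPADD)
[20] I6 read-ops
[23] I6 finished on FPADD
[24] I6→R6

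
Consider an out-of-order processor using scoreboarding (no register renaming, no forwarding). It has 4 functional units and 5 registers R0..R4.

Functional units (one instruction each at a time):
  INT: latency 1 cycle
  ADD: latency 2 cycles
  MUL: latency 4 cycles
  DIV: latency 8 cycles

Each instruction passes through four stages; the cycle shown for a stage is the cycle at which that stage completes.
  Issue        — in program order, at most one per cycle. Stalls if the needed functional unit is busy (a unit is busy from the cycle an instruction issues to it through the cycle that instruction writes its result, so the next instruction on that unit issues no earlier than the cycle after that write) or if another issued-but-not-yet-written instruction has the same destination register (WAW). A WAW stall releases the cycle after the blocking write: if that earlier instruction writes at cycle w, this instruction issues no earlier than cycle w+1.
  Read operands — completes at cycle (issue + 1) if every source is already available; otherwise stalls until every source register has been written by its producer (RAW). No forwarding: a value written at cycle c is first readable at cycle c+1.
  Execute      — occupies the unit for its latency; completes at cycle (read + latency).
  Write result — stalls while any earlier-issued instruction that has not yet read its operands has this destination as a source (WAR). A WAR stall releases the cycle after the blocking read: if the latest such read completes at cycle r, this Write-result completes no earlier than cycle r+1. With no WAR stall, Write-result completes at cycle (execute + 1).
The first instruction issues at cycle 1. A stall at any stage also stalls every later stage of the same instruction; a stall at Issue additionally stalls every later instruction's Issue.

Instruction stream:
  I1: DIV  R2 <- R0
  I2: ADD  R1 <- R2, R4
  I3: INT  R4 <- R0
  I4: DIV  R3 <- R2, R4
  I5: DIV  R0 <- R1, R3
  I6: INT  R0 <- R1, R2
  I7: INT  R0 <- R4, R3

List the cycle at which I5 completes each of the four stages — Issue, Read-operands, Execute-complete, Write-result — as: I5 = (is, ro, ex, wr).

cycle 1: I1 dispatched to DIV
cycle 2: I1 operands ready | I2 dispatched to ADD
cycle 3: I3 dispatched to INT
cycle 4: I3 operands ready
cycle 5: I3 complete
cycle 10: I1 complete
cycle 11: R2←I1
cycle 12: I2 operands ready | I4 dispatched to DIV
cycle 13: R4←I3
cycle 14: I2 complete | I4 operands ready
cycle 15: R1←I2
cycle 22: I4 complete
cycle 23: R3←I4
cycle 24: I5 dispatched to DIV
cycle 25: I5 operands ready
cycle 33: I5 complete
cycle 34: R0←I5
cycle 35: I6 dispatched to INT
cycle 36: I6 operands ready
cycle 37: I6 complete
cycle 38: R0←I6
cycle 39: I7 dispatched to INT
cycle 40: I7 operands ready
cycle 41: I7 complete
cycle 42: R0←I7

I5 = (24, 25, 33, 34)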